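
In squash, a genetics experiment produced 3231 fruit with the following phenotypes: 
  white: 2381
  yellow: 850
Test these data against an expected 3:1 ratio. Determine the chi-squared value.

Total ratio parts = 4. Expected numbers out of 3231:
  white: 3231 × 3/4 = 2423.25
  yellow: 3231 × 1/4 = 807.75
χ² = Σ (O − E)² / E
  white: (2381 − 2423.25)² / 2423.25 = 0.7366
  yellow: (850 − 807.75)² / 807.75 = 2.2099
χ² = 0.7366 + 2.2099 = 2.9465 ≈ 2.947

2.947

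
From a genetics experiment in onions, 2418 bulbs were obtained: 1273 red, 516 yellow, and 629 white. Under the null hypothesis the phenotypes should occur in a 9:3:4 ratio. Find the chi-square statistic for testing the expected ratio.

15.224

Under the 9:3:4 hypothesis (Σ ratio = 16, N = 2418):
  red: 2418 × 9/16 = 1360.125
  yellow: 2418 × 3/16 = 453.375
  white: 2418 × 4/16 = 604.5
χ² = Σ (O − E)² / E
  red: (1273 − 1360.125)² / 1360.125 = 5.5809
  yellow: (516 − 453.375)² / 453.375 = 8.6504
  white: (629 − 604.5)² / 604.5 = 0.9930
χ² = 5.5809 + 8.6504 + 0.9930 = 15.2243 ≈ 15.224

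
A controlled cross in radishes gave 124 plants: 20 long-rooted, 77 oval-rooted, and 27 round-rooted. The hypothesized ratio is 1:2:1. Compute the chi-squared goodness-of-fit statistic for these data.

The 1:2:1 ratio has 4 parts, so with N = 124 the expected counts are:
  long-rooted: 124 × 1/4 = 31
  oval-rooted: 124 × 2/4 = 62
  round-rooted: 124 × 1/4 = 31
χ² = Σ (O − E)² / E
  long-rooted: (20 − 31)² / 31 = 3.9032
  oval-rooted: (77 − 62)² / 62 = 3.6290
  round-rooted: (27 − 31)² / 31 = 0.5161
χ² = 3.9032 + 3.6290 + 0.5161 = 8.0483 ≈ 8.048

8.048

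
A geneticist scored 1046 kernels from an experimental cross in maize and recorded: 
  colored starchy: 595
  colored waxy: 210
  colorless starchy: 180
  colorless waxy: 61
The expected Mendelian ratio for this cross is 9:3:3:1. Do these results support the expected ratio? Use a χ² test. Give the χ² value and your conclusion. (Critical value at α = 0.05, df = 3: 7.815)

Total ratio parts = 16. Expected numbers out of 1046:
  colored starchy: 1046 × 9/16 = 588.375
  colored waxy: 1046 × 3/16 = 196.125
  colorless starchy: 1046 × 3/16 = 196.125
  colorless waxy: 1046 × 1/16 = 65.375
χ² = Σ (O − E)² / E
  colored starchy: (595 − 588.375)² / 588.375 = 0.0746
  colored waxy: (210 − 196.125)² / 196.125 = 0.9816
  colorless starchy: (180 − 196.125)² / 196.125 = 1.3258
  colorless waxy: (61 − 65.375)² / 65.375 = 0.2928
χ² = 0.0746 + 0.9816 + 1.3258 + 0.2928 = 2.6748 ≈ 2.675
Degrees of freedom = 4 − 1 = 3; critical value at α = 0.05 is 7.815.
Since 2.675 < 7.815, we fail to reject the null hypothesis — the data are consistent with the 9:3:3:1 ratio.

2.675; consistent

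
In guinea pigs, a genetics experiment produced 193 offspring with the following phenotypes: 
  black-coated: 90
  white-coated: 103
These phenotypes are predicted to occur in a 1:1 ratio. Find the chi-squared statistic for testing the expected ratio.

0.876

Expected counts for N = 193 under a 1:1 ratio (total parts = 2):
  black-coated: 193 × 1/2 = 96.5
  white-coated: 193 × 1/2 = 96.5
χ² = Σ (O − E)² / E
  black-coated: (90 − 96.5)² / 96.5 = 0.4378
  white-coated: (103 − 96.5)² / 96.5 = 0.4378
χ² = 0.4378 + 0.4378 = 0.8756 ≈ 0.876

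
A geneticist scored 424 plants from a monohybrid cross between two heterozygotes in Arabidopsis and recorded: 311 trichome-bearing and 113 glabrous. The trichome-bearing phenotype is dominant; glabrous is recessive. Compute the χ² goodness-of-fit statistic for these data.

For a monohybrid cross between heterozygotes with complete dominance, the expected phenotypic ratio is 3:1.
Under the 3:1 hypothesis (Σ ratio = 4, N = 424):
  trichome-bearing: 424 × 3/4 = 318
  glabrous: 424 × 1/4 = 106
χ² = Σ (O − E)² / E
  trichome-bearing: (311 − 318)² / 318 = 0.1541
  glabrous: (113 − 106)² / 106 = 0.4623
χ² = 0.1541 + 0.4623 = 0.6164 ≈ 0.616

0.616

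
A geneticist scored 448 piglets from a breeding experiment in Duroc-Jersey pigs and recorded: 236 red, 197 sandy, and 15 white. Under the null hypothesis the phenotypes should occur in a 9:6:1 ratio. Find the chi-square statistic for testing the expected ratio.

12.058

Total ratio parts = 16. Expected numbers out of 448:
  red: 448 × 9/16 = 252
  sandy: 448 × 6/16 = 168
  white: 448 × 1/16 = 28
χ² = Σ (O − E)² / E
  red: (236 − 252)² / 252 = 1.0159
  sandy: (197 − 168)² / 168 = 5.0060
  white: (15 − 28)² / 28 = 6.0357
χ² = 1.0159 + 5.0060 + 6.0357 = 12.0576 ≈ 12.058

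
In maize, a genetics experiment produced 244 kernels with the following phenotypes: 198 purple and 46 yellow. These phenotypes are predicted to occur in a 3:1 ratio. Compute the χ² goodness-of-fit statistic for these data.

4.918

Total ratio parts = 4. Expected numbers out of 244:
  purple: 244 × 3/4 = 183
  yellow: 244 × 1/4 = 61
χ² = Σ (O − E)² / E
  purple: (198 − 183)² / 183 = 1.2295
  yellow: (46 − 61)² / 61 = 3.6885
χ² = 1.2295 + 3.6885 = 4.918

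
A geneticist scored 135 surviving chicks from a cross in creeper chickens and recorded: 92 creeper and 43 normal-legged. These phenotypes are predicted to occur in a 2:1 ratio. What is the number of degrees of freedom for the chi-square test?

1

A goodness-of-fit test with 2 phenotype classes has df = 2 − 1 = 1.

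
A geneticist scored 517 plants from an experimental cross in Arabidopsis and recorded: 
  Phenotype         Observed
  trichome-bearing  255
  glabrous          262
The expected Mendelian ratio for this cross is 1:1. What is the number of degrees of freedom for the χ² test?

A goodness-of-fit test with 2 phenotype classes has df = 2 − 1 = 1.

1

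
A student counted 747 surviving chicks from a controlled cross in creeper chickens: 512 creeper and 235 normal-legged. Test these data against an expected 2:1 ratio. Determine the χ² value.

1.181

Under the 2:1 hypothesis (Σ ratio = 3, N = 747):
  creeper: 747 × 2/3 = 498
  normal-legged: 747 × 1/3 = 249
χ² = Σ (O − E)² / E
  creeper: (512 − 498)² / 498 = 0.3936
  normal-legged: (235 − 249)² / 249 = 0.7871
χ² = 0.3936 + 0.7871 = 1.1807 ≈ 1.181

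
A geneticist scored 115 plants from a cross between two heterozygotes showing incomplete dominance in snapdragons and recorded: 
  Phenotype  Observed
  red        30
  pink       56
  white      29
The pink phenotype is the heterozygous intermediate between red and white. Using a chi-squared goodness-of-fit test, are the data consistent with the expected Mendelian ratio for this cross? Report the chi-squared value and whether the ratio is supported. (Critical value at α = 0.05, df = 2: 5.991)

With incomplete dominance, a heterozygote × heterozygote cross gives a 1:2:1 phenotypic ratio.
Total ratio parts = 4. Expected numbers out of 115:
  red: 115 × 1/4 = 28.75
  pink: 115 × 2/4 = 57.5
  white: 115 × 1/4 = 28.75
χ² = Σ (O − E)² / E
  red: (30 − 28.75)² / 28.75 = 0.0543
  pink: (56 − 57.5)² / 57.5 = 0.0391
  white: (29 − 28.75)² / 28.75 = 0.0022
χ² = 0.0543 + 0.0391 + 0.0022 = 0.0956 ≈ 0.096
Degrees of freedom = 3 − 1 = 2; critical value at α = 0.05 is 5.991.
Since 0.096 < 5.991, we fail to reject the null hypothesis — the data are consistent with the 1:2:1 ratio.

0.096; consistent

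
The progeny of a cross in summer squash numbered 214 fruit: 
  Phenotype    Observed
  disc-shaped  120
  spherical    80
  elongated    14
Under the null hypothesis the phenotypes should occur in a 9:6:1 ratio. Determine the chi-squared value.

Under the 9:6:1 hypothesis (Σ ratio = 16, N = 214):
  disc-shaped: 214 × 9/16 = 120.375
  spherical: 214 × 6/16 = 80.25
  elongated: 214 × 1/16 = 13.375
χ² = Σ (O − E)² / E
  disc-shaped: (120 − 120.375)² / 120.375 = 0.0012
  spherical: (80 − 80.25)² / 80.25 = 0.0008
  elongated: (14 − 13.375)² / 13.375 = 0.0292
χ² = 0.0012 + 0.0008 + 0.0292 = 0.0312 ≈ 0.031

0.031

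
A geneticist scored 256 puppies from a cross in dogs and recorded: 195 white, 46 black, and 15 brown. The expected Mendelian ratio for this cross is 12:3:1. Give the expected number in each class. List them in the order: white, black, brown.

192, 48, 16

Total ratio parts = 16. Expected numbers out of 256:
  white: 256 × 12/16 = 192
  black: 256 × 3/16 = 48
  brown: 256 × 1/16 = 16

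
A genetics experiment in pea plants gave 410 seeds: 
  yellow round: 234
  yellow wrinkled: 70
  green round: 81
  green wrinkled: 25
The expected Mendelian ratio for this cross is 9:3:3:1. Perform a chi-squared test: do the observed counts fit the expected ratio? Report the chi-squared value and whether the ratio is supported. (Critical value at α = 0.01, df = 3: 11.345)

0.901; consistent

Expected counts for N = 410 under a 9:3:3:1 ratio (total parts = 16):
  yellow round: 410 × 9/16 = 230.625
  yellow wrinkled: 410 × 3/16 = 76.875
  green round: 410 × 3/16 = 76.875
  green wrinkled: 410 × 1/16 = 25.625
χ² = Σ (O − E)² / E
  yellow round: (234 − 230.625)² / 230.625 = 0.0494
  yellow wrinkled: (70 − 76.875)² / 76.875 = 0.6148
  green round: (81 − 76.875)² / 76.875 = 0.2213
  green wrinkled: (25 − 25.625)² / 25.625 = 0.0152
χ² = 0.0494 + 0.6148 + 0.2213 + 0.0152 = 0.9007 ≈ 0.901
Degrees of freedom = 4 − 1 = 3; critical value at α = 0.01 is 11.345.
Since 0.901 < 11.345, we fail to reject the null hypothesis — the data are consistent with the 9:3:3:1 ratio.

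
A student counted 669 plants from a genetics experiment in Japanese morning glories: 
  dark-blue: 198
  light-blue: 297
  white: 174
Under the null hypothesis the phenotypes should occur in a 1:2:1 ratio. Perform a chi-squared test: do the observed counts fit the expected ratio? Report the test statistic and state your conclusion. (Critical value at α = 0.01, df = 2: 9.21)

10.130; not consistent

Total ratio parts = 4. Expected numbers out of 669:
  dark-blue: 669 × 1/4 = 167.25
  light-blue: 669 × 2/4 = 334.5
  white: 669 × 1/4 = 167.25
χ² = Σ (O − E)² / E
  dark-blue: (198 − 167.25)² / 167.25 = 5.6536
  light-blue: (297 − 334.5)² / 334.5 = 4.2040
  white: (174 − 167.25)² / 167.25 = 0.2724
χ² = 5.6536 + 4.2040 + 0.2724 = 10.130
Degrees of freedom = 3 − 1 = 2; critical value at α = 0.01 is 9.21.
Since 10.130 > 9.21, we reject the null hypothesis — the data do not fit the 1:2:1 ratio.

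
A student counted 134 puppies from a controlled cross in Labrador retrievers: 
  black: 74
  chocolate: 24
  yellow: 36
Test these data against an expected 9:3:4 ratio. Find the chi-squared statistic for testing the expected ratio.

0.262

Under the 9:3:4 hypothesis (Σ ratio = 16, N = 134):
  black: 134 × 9/16 = 75.375
  chocolate: 134 × 3/16 = 25.125
  yellow: 134 × 4/16 = 33.5
χ² = Σ (O − E)² / E
  black: (74 − 75.375)² / 75.375 = 0.0251
  chocolate: (24 − 25.125)² / 25.125 = 0.0504
  yellow: (36 − 33.5)² / 33.5 = 0.1866
χ² = 0.0251 + 0.0504 + 0.1866 = 0.2621 ≈ 0.262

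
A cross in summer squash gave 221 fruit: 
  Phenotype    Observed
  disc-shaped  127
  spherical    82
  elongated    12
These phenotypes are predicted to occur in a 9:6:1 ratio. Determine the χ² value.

Under the 9:6:1 hypothesis (Σ ratio = 16, N = 221):
  disc-shaped: 221 × 9/16 = 124.3125
  spherical: 221 × 6/16 = 82.875
  elongated: 221 × 1/16 = 13.8125
χ² = Σ (O − E)² / E
  disc-shaped: (127 − 124.3125)² / 124.3125 = 0.0581
  spherical: (82 − 82.875)² / 82.875 = 0.0092
  elongated: (12 − 13.8125)² / 13.8125 = 0.2378
χ² = 0.0581 + 0.0092 + 0.2378 = 0.3051 ≈ 0.305

0.305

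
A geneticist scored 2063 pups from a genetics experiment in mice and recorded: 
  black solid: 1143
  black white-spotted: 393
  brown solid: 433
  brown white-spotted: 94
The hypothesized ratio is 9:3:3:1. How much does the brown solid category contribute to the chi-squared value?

5.515

The 9:3:3:1 ratio has 16 parts, so with N = 2063 the expected counts are:
  black solid: 2063 × 9/16 = 1160.4375
  black white-spotted: 2063 × 3/16 = 386.8125
  brown solid: 2063 × 3/16 = 386.8125
  brown white-spotted: 2063 × 1/16 = 128.9375
Contribution of brown solid: (433 − 386.8125)² / 386.8125 = 5.5150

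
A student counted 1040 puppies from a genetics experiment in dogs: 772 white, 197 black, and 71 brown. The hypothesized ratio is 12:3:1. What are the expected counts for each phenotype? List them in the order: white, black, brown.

Expected counts for N = 1040 under a 12:3:1 ratio (total parts = 16):
  white: 1040 × 12/16 = 780
  black: 1040 × 3/16 = 195
  brown: 1040 × 1/16 = 65

780, 195, 65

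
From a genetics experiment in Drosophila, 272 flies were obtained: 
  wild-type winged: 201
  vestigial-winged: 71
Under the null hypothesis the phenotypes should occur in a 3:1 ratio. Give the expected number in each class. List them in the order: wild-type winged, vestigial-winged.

Total ratio parts = 4. Expected numbers out of 272:
  wild-type winged: 272 × 3/4 = 204
  vestigial-winged: 272 × 1/4 = 68

204, 68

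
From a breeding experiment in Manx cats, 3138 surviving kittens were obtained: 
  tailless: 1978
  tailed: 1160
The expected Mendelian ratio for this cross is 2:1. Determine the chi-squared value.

Expected counts for N = 3138 under a 2:1 ratio (total parts = 3):
  tailless: 3138 × 2/3 = 2092
  tailed: 3138 × 1/3 = 1046
χ² = Σ (O − E)² / E
  tailless: (1978 − 2092)² / 2092 = 6.2122
  tailed: (1160 − 1046)² / 1046 = 12.4245
χ² = 6.2122 + 12.4245 = 18.6367 ≈ 18.637

18.637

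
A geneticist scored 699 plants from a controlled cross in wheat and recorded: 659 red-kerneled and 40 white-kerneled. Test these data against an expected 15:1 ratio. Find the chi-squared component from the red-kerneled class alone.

0.021

The 15:1 ratio has 16 parts, so with N = 699 the expected counts are:
  red-kerneled: 699 × 15/16 = 655.3125
  white-kerneled: 699 × 1/16 = 43.6875
Contribution of red-kerneled: (659 − 655.3125)² / 655.3125 = 0.0207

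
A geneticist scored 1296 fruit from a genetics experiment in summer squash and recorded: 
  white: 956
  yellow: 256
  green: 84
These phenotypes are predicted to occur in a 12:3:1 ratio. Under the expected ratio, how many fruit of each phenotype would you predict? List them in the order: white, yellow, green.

972, 243, 81

The 12:3:1 ratio has 16 parts, so with N = 1296 the expected counts are:
  white: 1296 × 12/16 = 972
  yellow: 1296 × 3/16 = 243
  green: 1296 × 1/16 = 81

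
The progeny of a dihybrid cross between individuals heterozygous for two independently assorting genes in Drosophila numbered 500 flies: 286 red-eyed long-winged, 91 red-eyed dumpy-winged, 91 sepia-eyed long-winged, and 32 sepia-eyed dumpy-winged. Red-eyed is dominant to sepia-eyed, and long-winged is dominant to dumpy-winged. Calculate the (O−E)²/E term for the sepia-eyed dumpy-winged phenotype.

0.018

A dihybrid F₂ with independent assortment and complete dominance at both loci gives a 9:3:3:1 phenotypic ratio.
The 9:3:3:1 ratio has 16 parts, so with N = 500 the expected counts are:
  red-eyed long-winged: 500 × 9/16 = 281.25
  red-eyed dumpy-winged: 500 × 3/16 = 93.75
  sepia-eyed long-winged: 500 × 3/16 = 93.75
  sepia-eyed dumpy-winged: 500 × 1/16 = 31.25
Contribution of sepia-eyed dumpy-winged: (32 − 31.25)² / 31.25 = 0.0180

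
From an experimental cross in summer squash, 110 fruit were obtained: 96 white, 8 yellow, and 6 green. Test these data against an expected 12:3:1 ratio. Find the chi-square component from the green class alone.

0.111

The 12:3:1 ratio has 16 parts, so with N = 110 the expected counts are:
  white: 110 × 12/16 = 82.5
  yellow: 110 × 3/16 = 20.625
  green: 110 × 1/16 = 6.875
Contribution of green: (6 − 6.875)² / 6.875 = 0.1114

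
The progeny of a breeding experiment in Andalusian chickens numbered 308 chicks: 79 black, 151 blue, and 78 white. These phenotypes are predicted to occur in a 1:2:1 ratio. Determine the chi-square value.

0.123

Under the 1:2:1 hypothesis (Σ ratio = 4, N = 308):
  black: 308 × 1/4 = 77
  blue: 308 × 2/4 = 154
  white: 308 × 1/4 = 77
χ² = Σ (O − E)² / E
  black: (79 − 77)² / 77 = 0.0519
  blue: (151 − 154)² / 154 = 0.0584
  white: (78 − 77)² / 77 = 0.0130
χ² = 0.0519 + 0.0584 + 0.0130 = 0.1233 ≈ 0.123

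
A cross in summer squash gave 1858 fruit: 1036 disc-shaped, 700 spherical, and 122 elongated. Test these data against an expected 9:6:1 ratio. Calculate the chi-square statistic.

Total ratio parts = 16. Expected numbers out of 1858:
  disc-shaped: 1858 × 9/16 = 1045.125
  spherical: 1858 × 6/16 = 696.75
  elongated: 1858 × 1/16 = 116.125
χ² = Σ (O − E)² / E
  disc-shaped: (1036 − 1045.125)² / 1045.125 = 0.0797
  spherical: (700 − 696.75)² / 696.75 = 0.0152
  elongated: (122 − 116.125)² / 116.125 = 0.2972
χ² = 0.0797 + 0.0152 + 0.2972 = 0.3921 ≈ 0.392

0.392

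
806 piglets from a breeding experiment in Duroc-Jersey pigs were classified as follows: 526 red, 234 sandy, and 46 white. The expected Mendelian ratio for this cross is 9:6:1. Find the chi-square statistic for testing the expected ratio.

27.425

The 9:6:1 ratio has 16 parts, so with N = 806 the expected counts are:
  red: 806 × 9/16 = 453.375
  sandy: 806 × 6/16 = 302.25
  white: 806 × 1/16 = 50.375
χ² = Σ (O − E)² / E
  red: (526 − 453.375)² / 453.375 = 11.6336
  sandy: (234 − 302.25)² / 302.25 = 15.4113
  white: (46 − 50.375)² / 50.375 = 0.3800
χ² = 11.6336 + 15.4113 + 0.3800 = 27.4249 ≈ 27.425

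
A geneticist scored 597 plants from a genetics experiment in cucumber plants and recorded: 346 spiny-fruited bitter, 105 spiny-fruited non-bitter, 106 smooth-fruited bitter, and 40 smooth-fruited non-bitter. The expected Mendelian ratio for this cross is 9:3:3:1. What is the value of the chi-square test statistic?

1.248

Total ratio parts = 16. Expected numbers out of 597:
  spiny-fruited bitter: 597 × 9/16 = 335.8125
  spiny-fruited non-bitter: 597 × 3/16 = 111.9375
  smooth-fruited bitter: 597 × 3/16 = 111.9375
  smooth-fruited non-bitter: 597 × 1/16 = 37.3125
χ² = Σ (O − E)² / E
  spiny-fruited bitter: (346 − 335.8125)² / 335.8125 = 0.3091
  spiny-fruited non-bitter: (105 − 111.9375)² / 111.9375 = 0.4300
  smooth-fruited bitter: (106 − 111.9375)² / 111.9375 = 0.3149
  smooth-fruited non-bitter: (40 − 37.3125)² / 37.3125 = 0.1936
χ² = 0.3091 + 0.4300 + 0.3149 + 0.1936 = 1.2476 ≈ 1.248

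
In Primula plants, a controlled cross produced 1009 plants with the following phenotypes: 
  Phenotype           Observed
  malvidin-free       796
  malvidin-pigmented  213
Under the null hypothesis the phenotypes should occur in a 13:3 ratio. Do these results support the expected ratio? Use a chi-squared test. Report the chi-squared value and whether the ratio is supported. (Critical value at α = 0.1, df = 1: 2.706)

Expected counts for N = 1009 under a 13:3 ratio (total parts = 16):
  malvidin-free: 1009 × 13/16 = 819.8125
  malvidin-pigmented: 1009 × 3/16 = 189.1875
χ² = Σ (O − E)² / E
  malvidin-free: (796 − 819.8125)² / 819.8125 = 0.6917
  malvidin-pigmented: (213 − 189.1875)² / 189.1875 = 2.9972
χ² = 0.6917 + 2.9972 = 3.6889 ≈ 3.689
Degrees of freedom = 2 − 1 = 1; critical value at α = 0.1 is 2.706.
Since 3.689 > 2.706, we reject the null hypothesis — the data do not fit the 13:3 ratio.

3.689; not consistent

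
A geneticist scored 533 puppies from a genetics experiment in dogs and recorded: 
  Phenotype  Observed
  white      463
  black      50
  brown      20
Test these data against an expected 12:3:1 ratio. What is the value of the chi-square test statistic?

Expected counts for N = 533 under a 12:3:1 ratio (total parts = 16):
  white: 533 × 12/16 = 399.75
  black: 533 × 3/16 = 99.9375
  brown: 533 × 1/16 = 33.3125
χ² = Σ (O − E)² / E
  white: (463 − 399.75)² / 399.75 = 10.0077
  black: (50 − 99.9375)² / 99.9375 = 24.9531
  brown: (20 − 33.3125)² / 33.3125 = 5.3200
χ² = 10.0077 + 24.9531 + 5.3200 = 40.2808 ≈ 40.281

40.281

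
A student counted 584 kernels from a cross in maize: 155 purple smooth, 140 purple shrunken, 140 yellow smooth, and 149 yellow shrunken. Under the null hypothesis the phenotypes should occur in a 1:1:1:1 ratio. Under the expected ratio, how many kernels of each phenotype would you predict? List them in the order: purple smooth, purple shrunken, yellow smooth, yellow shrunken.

Under the 1:1:1:1 hypothesis (Σ ratio = 4, N = 584):
  purple smooth: 584 × 1/4 = 146
  purple shrunken: 584 × 1/4 = 146
  yellow smooth: 584 × 1/4 = 146
  yellow shrunken: 584 × 1/4 = 146

146, 146, 146, 146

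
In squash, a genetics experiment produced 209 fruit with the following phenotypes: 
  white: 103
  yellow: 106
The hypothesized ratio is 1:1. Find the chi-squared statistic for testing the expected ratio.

The 1:1 ratio has 2 parts, so with N = 209 the expected counts are:
  white: 209 × 1/2 = 104.5
  yellow: 209 × 1/2 = 104.5
χ² = Σ (O − E)² / E
  white: (103 − 104.5)² / 104.5 = 0.0215
  yellow: (106 − 104.5)² / 104.5 = 0.0215
χ² = 0.0215 + 0.0215 = 0.043

0.043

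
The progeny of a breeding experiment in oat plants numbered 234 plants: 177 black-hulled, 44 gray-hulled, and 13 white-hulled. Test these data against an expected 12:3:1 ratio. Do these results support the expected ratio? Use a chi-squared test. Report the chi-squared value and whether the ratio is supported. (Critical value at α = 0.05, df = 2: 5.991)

Under the 12:3:1 hypothesis (Σ ratio = 16, N = 234):
  black-hulled: 234 × 12/16 = 175.5
  gray-hulled: 234 × 3/16 = 43.875
  white-hulled: 234 × 1/16 = 14.625
χ² = Σ (O − E)² / E
  black-hulled: (177 − 175.5)² / 175.5 = 0.0128
  gray-hulled: (44 − 43.875)² / 43.875 = 0.0004
  white-hulled: (13 − 14.625)² / 14.625 = 0.1806
χ² = 0.0128 + 0.0004 + 0.1806 = 0.1938 ≈ 0.194
Degrees of freedom = 3 − 1 = 2; critical value at α = 0.05 is 5.991.
Since 0.194 < 5.991, we fail to reject the null hypothesis — the data are consistent with the 12:3:1 ratio.

0.194; consistent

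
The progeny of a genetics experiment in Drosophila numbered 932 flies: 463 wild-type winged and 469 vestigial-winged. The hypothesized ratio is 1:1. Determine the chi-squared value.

0.039

The 1:1 ratio has 2 parts, so with N = 932 the expected counts are:
  wild-type winged: 932 × 1/2 = 466
  vestigial-winged: 932 × 1/2 = 466
χ² = Σ (O − E)² / E
  wild-type winged: (463 − 466)² / 466 = 0.0193
  vestigial-winged: (469 − 466)² / 466 = 0.0193
χ² = 0.0193 + 0.0193 = 0.0386 ≈ 0.039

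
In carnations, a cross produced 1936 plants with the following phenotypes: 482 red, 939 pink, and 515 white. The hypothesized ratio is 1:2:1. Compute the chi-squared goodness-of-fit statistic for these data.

Expected counts for N = 1936 under a 1:2:1 ratio (total parts = 4):
  red: 1936 × 1/4 = 484
  pink: 1936 × 2/4 = 968
  white: 1936 × 1/4 = 484
χ² = Σ (O − E)² / E
  red: (482 − 484)² / 484 = 0.0083
  pink: (939 − 968)² / 968 = 0.8688
  white: (515 − 484)² / 484 = 1.9855
χ² = 0.0083 + 0.8688 + 1.9855 = 2.8626 ≈ 2.863

2.863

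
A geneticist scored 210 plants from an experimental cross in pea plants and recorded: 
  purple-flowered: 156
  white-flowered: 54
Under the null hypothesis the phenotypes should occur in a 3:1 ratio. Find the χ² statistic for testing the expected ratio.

Expected counts for N = 210 under a 3:1 ratio (total parts = 4):
  purple-flowered: 210 × 3/4 = 157.5
  white-flowered: 210 × 1/4 = 52.5
χ² = Σ (O − E)² / E
  purple-flowered: (156 − 157.5)² / 157.5 = 0.0143
  white-flowered: (54 − 52.5)² / 52.5 = 0.0429
χ² = 0.0143 + 0.0429 = 0.0572 ≈ 0.057

0.057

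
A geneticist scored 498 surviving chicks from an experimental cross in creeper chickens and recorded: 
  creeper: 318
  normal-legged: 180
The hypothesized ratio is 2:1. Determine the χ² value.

1.771

Expected counts for N = 498 under a 2:1 ratio (total parts = 3):
  creeper: 498 × 2/3 = 332
  normal-legged: 498 × 1/3 = 166
χ² = Σ (O − E)² / E
  creeper: (318 − 332)² / 332 = 0.5904
  normal-legged: (180 − 166)² / 166 = 1.1807
χ² = 0.5904 + 1.1807 = 1.7711 ≈ 1.771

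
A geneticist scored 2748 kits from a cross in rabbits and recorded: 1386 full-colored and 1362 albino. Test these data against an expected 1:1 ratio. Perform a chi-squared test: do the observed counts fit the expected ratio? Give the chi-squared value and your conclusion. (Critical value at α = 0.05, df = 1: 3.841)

0.210; consistent

Under the 1:1 hypothesis (Σ ratio = 2, N = 2748):
  full-colored: 2748 × 1/2 = 1374
  albino: 2748 × 1/2 = 1374
χ² = Σ (O − E)² / E
  full-colored: (1386 − 1374)² / 1374 = 0.1048
  albino: (1362 − 1374)² / 1374 = 0.1048
χ² = 0.1048 + 0.1048 = 0.2096 ≈ 0.210
Degrees of freedom = 2 − 1 = 1; critical value at α = 0.05 is 3.841.
Since 0.210 < 3.841, we fail to reject the null hypothesis — the data are consistent with the 1:1 ratio.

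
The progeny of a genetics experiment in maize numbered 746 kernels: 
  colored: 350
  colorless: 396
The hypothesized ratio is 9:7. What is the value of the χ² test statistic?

Expected counts for N = 746 under a 9:7 ratio (total parts = 16):
  colored: 746 × 9/16 = 419.625
  colorless: 746 × 7/16 = 326.375
χ² = Σ (O − E)² / E
  colored: (350 − 419.625)² / 419.625 = 11.5523
  colorless: (396 − 326.375)² / 326.375 = 14.8530
χ² = 11.5523 + 14.8530 = 26.4053 ≈ 26.405

26.405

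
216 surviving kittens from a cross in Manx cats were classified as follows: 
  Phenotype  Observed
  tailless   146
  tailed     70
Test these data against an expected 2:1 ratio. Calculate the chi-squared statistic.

Under the 2:1 hypothesis (Σ ratio = 3, N = 216):
  tailless: 216 × 2/3 = 144
  tailed: 216 × 1/3 = 72
χ² = Σ (O − E)² / E
  tailless: (146 − 144)² / 144 = 0.0278
  tailed: (70 − 72)² / 72 = 0.0556
χ² = 0.0278 + 0.0556 = 0.0834 ≈ 0.083

0.083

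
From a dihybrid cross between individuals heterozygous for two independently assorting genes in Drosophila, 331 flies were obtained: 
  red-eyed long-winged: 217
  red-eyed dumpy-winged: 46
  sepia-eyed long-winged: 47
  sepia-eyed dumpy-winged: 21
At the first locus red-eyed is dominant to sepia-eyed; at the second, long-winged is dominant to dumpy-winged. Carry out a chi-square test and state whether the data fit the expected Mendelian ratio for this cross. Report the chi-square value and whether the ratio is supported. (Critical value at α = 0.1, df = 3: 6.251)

A dihybrid F₂ with independent assortment and complete dominance at both loci gives a 9:3:3:1 phenotypic ratio.
Expected counts for N = 331 under a 9:3:3:1 ratio (total parts = 16):
  red-eyed long-winged: 331 × 9/16 = 186.1875
  red-eyed dumpy-winged: 331 × 3/16 = 62.0625
  sepia-eyed long-winged: 331 × 3/16 = 62.0625
  sepia-eyed dumpy-winged: 331 × 1/16 = 20.6875
χ² = Σ (O − E)² / E
  red-eyed long-winged: (217 − 186.1875)² / 186.1875 = 5.0992
  red-eyed dumpy-winged: (46 − 62.0625)² / 62.0625 = 4.1572
  sepia-eyed long-winged: (47 − 62.0625)² / 62.0625 = 3.6557
  sepia-eyed dumpy-winged: (21 − 20.6875)² / 20.6875 = 0.0047
χ² = 5.0992 + 4.1572 + 3.6557 + 0.0047 = 12.9168 ≈ 12.917
Degrees of freedom = 4 − 1 = 3; critical value at α = 0.1 is 6.251.
Since 12.917 > 6.251, we reject the null hypothesis — the data do not fit the 9:3:3:1 ratio.

12.917; not consistent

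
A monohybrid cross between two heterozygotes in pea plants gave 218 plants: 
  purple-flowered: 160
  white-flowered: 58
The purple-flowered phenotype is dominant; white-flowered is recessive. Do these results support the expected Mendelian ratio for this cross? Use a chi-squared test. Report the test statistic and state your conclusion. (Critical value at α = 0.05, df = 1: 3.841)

0.300; consistent

For a monohybrid cross between heterozygotes with complete dominance, the expected phenotypic ratio is 3:1.
The 3:1 ratio has 4 parts, so with N = 218 the expected counts are:
  purple-flowered: 218 × 3/4 = 163.5
  white-flowered: 218 × 1/4 = 54.5
χ² = Σ (O − E)² / E
  purple-flowered: (160 − 163.5)² / 163.5 = 0.0749
  white-flowered: (58 − 54.5)² / 54.5 = 0.2248
χ² = 0.0749 + 0.2248 = 0.2997 ≈ 0.300
Degrees of freedom = 2 − 1 = 1; critical value at α = 0.05 is 3.841.
Since 0.300 < 3.841, we fail to reject the null hypothesis — the data are consistent with the 3:1 ratio.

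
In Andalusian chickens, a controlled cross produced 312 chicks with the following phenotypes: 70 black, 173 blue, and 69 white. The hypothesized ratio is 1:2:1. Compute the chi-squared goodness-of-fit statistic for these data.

Total ratio parts = 4. Expected numbers out of 312:
  black: 312 × 1/4 = 78
  blue: 312 × 2/4 = 156
  white: 312 × 1/4 = 78
χ² = Σ (O − E)² / E
  black: (70 − 78)² / 78 = 0.8205
  blue: (173 − 156)² / 156 = 1.8526
  white: (69 − 78)² / 78 = 1.0385
χ² = 0.8205 + 1.8526 + 1.0385 = 3.7116 ≈ 3.712

3.712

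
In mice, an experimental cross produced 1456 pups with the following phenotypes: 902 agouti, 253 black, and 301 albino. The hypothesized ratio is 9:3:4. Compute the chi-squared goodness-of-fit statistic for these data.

Under the 9:3:4 hypothesis (Σ ratio = 16, N = 1456):
  agouti: 1456 × 9/16 = 819
  black: 1456 × 3/16 = 273
  albino: 1456 × 4/16 = 364
χ² = Σ (O − E)² / E
  agouti: (902 − 819)² / 819 = 8.4115
  black: (253 − 273)² / 273 = 1.4652
  albino: (301 − 364)² / 364 = 10.9038
χ² = 8.4115 + 1.4652 + 10.9038 = 20.7805 ≈ 20.781

20.781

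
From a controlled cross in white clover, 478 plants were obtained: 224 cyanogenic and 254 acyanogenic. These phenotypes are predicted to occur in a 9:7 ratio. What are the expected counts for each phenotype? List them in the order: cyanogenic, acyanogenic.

268.875, 209.125

Under the 9:7 hypothesis (Σ ratio = 16, N = 478):
  cyanogenic: 478 × 9/16 = 268.875
  acyanogenic: 478 × 7/16 = 209.125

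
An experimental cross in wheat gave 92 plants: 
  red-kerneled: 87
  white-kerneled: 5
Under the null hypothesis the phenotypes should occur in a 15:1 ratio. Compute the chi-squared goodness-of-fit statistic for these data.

0.104

Expected counts for N = 92 under a 15:1 ratio (total parts = 16):
  red-kerneled: 92 × 15/16 = 86.25
  white-kerneled: 92 × 1/16 = 5.75
χ² = Σ (O − E)² / E
  red-kerneled: (87 − 86.25)² / 86.25 = 0.0065
  white-kerneled: (5 − 5.75)² / 5.75 = 0.0978
χ² = 0.0065 + 0.0978 = 0.1043 ≈ 0.104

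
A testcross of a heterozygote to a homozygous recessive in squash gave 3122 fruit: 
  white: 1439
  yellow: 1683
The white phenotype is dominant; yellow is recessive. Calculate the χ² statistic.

19.070

A testcross of a heterozygote (Aa × aa) gives a 1:1 phenotypic ratio.
Expected counts for N = 3122 under a 1:1 ratio (total parts = 2):
  white: 3122 × 1/2 = 1561
  yellow: 3122 × 1/2 = 1561
χ² = Σ (O − E)² / E
  white: (1439 − 1561)² / 1561 = 9.5349
  yellow: (1683 − 1561)² / 1561 = 9.5349
χ² = 9.5349 + 9.5349 = 19.0698 ≈ 19.070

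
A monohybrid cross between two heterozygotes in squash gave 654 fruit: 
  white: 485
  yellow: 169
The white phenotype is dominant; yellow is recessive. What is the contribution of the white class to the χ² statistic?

For a monohybrid cross between heterozygotes with complete dominance, the expected phenotypic ratio is 3:1.
Expected counts for N = 654 under a 3:1 ratio (total parts = 4):
  white: 654 × 3/4 = 490.5
  yellow: 654 × 1/4 = 163.5
Contribution of white: (485 − 490.5)² / 490.5 = 0.0617

0.062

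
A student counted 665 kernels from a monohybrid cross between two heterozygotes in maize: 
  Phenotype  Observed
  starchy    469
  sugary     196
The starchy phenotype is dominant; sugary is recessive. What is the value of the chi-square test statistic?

7.098

For a monohybrid cross between heterozygotes with complete dominance, the expected phenotypic ratio is 3:1.
Total ratio parts = 4. Expected numbers out of 665:
  starchy: 665 × 3/4 = 498.75
  sugary: 665 × 1/4 = 166.25
χ² = Σ (O − E)² / E
  starchy: (469 − 498.75)² / 498.75 = 1.7746
  sugary: (196 − 166.25)² / 166.25 = 5.3237
χ² = 1.7746 + 5.3237 = 7.0983 ≈ 7.098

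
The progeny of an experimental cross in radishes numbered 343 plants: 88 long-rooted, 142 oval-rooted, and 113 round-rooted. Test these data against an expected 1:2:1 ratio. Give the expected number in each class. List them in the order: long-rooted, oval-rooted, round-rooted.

85.75, 171.5, 85.75

The 1:2:1 ratio has 4 parts, so with N = 343 the expected counts are:
  long-rooted: 343 × 1/4 = 85.75
  oval-rooted: 343 × 2/4 = 171.5
  round-rooted: 343 × 1/4 = 85.75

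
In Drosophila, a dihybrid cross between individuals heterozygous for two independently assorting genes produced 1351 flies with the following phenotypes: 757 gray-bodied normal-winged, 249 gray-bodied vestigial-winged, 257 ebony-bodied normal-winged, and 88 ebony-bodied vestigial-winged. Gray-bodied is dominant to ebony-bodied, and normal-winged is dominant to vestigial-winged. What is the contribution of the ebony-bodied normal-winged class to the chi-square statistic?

A dihybrid F₂ with independent assortment and complete dominance at both loci gives a 9:3:3:1 phenotypic ratio.
Under the 9:3:3:1 hypothesis (Σ ratio = 16, N = 1351):
  gray-bodied normal-winged: 1351 × 9/16 = 759.9375
  gray-bodied vestigial-winged: 1351 × 3/16 = 253.3125
  ebony-bodied normal-winged: 1351 × 3/16 = 253.3125
  ebony-bodied vestigial-winged: 1351 × 1/16 = 84.4375
Contribution of ebony-bodied normal-winged: (257 − 253.3125)² / 253.3125 = 0.0537

0.054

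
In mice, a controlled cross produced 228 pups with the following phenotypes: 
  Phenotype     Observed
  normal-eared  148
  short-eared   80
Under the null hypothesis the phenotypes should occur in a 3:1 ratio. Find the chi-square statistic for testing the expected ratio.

12.374

The 3:1 ratio has 4 parts, so with N = 228 the expected counts are:
  normal-eared: 228 × 3/4 = 171
  short-eared: 228 × 1/4 = 57
χ² = Σ (O − E)² / E
  normal-eared: (148 − 171)² / 171 = 3.0936
  short-eared: (80 − 57)² / 57 = 9.2807
χ² = 3.0936 + 9.2807 = 12.3743 ≈ 12.374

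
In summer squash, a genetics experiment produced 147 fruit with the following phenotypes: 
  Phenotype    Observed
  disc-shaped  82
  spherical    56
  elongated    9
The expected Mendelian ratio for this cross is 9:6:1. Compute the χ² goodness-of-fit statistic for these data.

0.023

Under the 9:6:1 hypothesis (Σ ratio = 16, N = 147):
  disc-shaped: 147 × 9/16 = 82.6875
  spherical: 147 × 6/16 = 55.125
  elongated: 147 × 1/16 = 9.1875
χ² = Σ (O − E)² / E
  disc-shaped: (82 − 82.6875)² / 82.6875 = 0.0057
  spherical: (56 − 55.125)² / 55.125 = 0.0139
  elongated: (9 − 9.1875)² / 9.1875 = 0.0038
χ² = 0.0057 + 0.0139 + 0.0038 = 0.0234 ≈ 0.023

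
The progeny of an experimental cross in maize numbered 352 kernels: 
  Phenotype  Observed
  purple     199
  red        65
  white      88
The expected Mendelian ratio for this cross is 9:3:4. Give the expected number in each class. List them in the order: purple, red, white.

198, 66, 88

Expected counts for N = 352 under a 9:3:4 ratio (total parts = 16):
  purple: 352 × 9/16 = 198
  red: 352 × 3/16 = 66
  white: 352 × 4/16 = 88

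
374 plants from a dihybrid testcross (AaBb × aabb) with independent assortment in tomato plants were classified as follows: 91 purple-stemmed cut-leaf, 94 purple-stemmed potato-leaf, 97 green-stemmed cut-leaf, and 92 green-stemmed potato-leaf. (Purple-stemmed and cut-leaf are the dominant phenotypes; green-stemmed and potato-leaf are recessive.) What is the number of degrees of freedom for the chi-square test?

3

A dihybrid testcross with independent assortment gives a 1:1:1:1 ratio.
A goodness-of-fit test with 4 phenotype classes has df = 4 − 1 = 3.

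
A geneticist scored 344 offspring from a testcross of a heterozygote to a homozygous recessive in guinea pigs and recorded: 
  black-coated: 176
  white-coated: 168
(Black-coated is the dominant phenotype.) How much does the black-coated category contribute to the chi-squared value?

A testcross of a heterozygote (Aa × aa) gives a 1:1 phenotypic ratio.
The 1:1 ratio has 2 parts, so with N = 344 the expected counts are:
  black-coated: 344 × 1/2 = 172
  white-coated: 344 × 1/2 = 172
Contribution of black-coated: (176 − 172)² / 172 = 0.0930

0.093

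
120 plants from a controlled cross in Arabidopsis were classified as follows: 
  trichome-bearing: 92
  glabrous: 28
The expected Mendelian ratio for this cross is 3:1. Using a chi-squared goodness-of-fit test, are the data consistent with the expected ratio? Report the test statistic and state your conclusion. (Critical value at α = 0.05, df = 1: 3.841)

Total ratio parts = 4. Expected numbers out of 120:
  trichome-bearing: 120 × 3/4 = 90
  glabrous: 120 × 1/4 = 30
χ² = Σ (O − E)² / E
  trichome-bearing: (92 − 90)² / 90 = 0.0444
  glabrous: (28 − 30)² / 30 = 0.1333
χ² = 0.0444 + 0.1333 = 0.1777 ≈ 0.178
Degrees of freedom = 2 − 1 = 1; critical value at α = 0.05 is 3.841.
Since 0.178 < 3.841, we fail to reject the null hypothesis — the data are consistent with the 3:1 ratio.

0.178; consistent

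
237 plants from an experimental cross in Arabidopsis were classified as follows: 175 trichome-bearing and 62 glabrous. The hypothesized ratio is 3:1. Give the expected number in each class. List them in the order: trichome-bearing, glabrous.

177.75, 59.25

The 3:1 ratio has 4 parts, so with N = 237 the expected counts are:
  trichome-bearing: 237 × 3/4 = 177.75
  glabrous: 237 × 1/4 = 59.25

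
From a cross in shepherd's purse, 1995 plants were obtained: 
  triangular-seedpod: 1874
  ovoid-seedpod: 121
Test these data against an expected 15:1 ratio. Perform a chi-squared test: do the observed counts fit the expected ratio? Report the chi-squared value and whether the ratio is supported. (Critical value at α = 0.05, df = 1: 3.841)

The 15:1 ratio has 16 parts, so with N = 1995 the expected counts are:
  triangular-seedpod: 1995 × 15/16 = 1870.3125
  ovoid-seedpod: 1995 × 1/16 = 124.6875
χ² = Σ (O − E)² / E
  triangular-seedpod: (1874 − 1870.3125)² / 1870.3125 = 0.0073
  ovoid-seedpod: (121 − 124.6875)² / 124.6875 = 0.1091
χ² = 0.0073 + 0.1091 = 0.1164 ≈ 0.116
Degrees of freedom = 2 − 1 = 1; critical value at α = 0.05 is 3.841.
Since 0.116 < 3.841, we fail to reject the null hypothesis — the data are consistent with the 15:1 ratio.

0.116; consistent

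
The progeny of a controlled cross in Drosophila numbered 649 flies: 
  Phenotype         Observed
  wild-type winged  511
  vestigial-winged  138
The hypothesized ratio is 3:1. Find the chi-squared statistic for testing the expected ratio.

Total ratio parts = 4. Expected numbers out of 649:
  wild-type winged: 649 × 3/4 = 486.75
  vestigial-winged: 649 × 1/4 = 162.25
χ² = Σ (O − E)² / E
  wild-type winged: (511 − 486.75)² / 486.75 = 1.2081
  vestigial-winged: (138 − 162.25)² / 162.25 = 3.6244
χ² = 1.2081 + 3.6244 = 4.8325 ≈ 4.833

4.833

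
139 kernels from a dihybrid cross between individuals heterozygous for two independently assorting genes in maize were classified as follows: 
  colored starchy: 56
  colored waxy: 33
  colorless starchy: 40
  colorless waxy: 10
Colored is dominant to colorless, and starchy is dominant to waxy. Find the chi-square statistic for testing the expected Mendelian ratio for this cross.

A dihybrid F₂ with independent assortment and complete dominance at both loci gives a 9:3:3:1 phenotypic ratio.
The 9:3:3:1 ratio has 16 parts, so with N = 139 the expected counts are:
  colored starchy: 139 × 9/16 = 78.1875
  colored waxy: 139 × 3/16 = 26.0625
  colorless starchy: 139 × 3/16 = 26.0625
  colorless waxy: 139 × 1/16 = 8.6875
χ² = Σ (O − E)² / E
  colored starchy: (56 − 78.1875)² / 78.1875 = 6.2962
  colored waxy: (33 − 26.0625)² / 26.0625 = 1.8467
  colorless starchy: (40 − 26.0625)² / 26.0625 = 7.4534
  colorless waxy: (10 − 8.6875)² / 8.6875 = 0.1983
χ² = 6.2962 + 1.8467 + 7.4534 + 0.1983 = 15.7946 ≈ 15.795

15.795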